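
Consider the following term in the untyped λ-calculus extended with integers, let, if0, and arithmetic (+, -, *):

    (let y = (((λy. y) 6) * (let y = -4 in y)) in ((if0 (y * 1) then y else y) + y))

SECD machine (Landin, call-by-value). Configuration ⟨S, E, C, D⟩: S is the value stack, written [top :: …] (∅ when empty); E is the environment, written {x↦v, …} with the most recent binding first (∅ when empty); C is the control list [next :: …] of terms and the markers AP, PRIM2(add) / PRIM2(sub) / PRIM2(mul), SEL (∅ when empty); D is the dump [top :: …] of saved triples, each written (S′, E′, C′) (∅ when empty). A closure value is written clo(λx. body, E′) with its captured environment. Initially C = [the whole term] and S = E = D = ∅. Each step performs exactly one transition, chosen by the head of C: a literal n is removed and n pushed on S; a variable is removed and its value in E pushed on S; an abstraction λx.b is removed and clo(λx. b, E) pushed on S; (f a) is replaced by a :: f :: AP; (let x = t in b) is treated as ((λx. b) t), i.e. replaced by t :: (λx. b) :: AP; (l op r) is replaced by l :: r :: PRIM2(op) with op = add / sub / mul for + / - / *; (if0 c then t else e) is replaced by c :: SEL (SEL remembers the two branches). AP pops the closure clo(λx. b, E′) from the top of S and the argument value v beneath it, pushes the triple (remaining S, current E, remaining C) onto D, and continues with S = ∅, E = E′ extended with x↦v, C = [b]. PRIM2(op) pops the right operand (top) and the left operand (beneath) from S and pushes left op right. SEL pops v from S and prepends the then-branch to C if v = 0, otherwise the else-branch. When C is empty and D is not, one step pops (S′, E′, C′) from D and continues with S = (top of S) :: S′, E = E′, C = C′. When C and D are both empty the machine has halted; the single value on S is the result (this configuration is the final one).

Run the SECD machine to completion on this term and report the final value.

Answer: -48

Machine steps:
t=0: ⟨S=∅; E=∅; C=[(let y = (((λy. y) 6) * (let y = -4 in y)) in ((if0 (y * 1) then y else y) + y))]; D=∅⟩
t=1: ⟨S=∅; E=∅; C=[(((λy. y) 6) * (let y = -4 in y)) :: (λy. ((if0 (y * 1) then y else y) + y)) :: AP]; D=∅⟩
t=2: ⟨S=∅; E=∅; C=[((λy. y) 6) :: (let y = -4 in y) :: PRIM2(mul) :: (λy. ((if0 (y * 1) then y else y) + y)) :: AP]; D=∅⟩
t=3: ⟨S=∅; E=∅; C=[6 :: (λy. y) :: AP :: (let y = -4 in y) :: PRIM2(mul) :: (λy. ((if0 (y * 1) then y else y) + y)) :: AP]; D=∅⟩
t=4: ⟨S=[6]; E=∅; C=[(λy. y) :: AP :: (let y = -4 in y) :: PRIM2(mul) :: (λy. ((if0 (y * 1) then y else y) + y)) :: AP]; D=∅⟩
t=5: ⟨S=[clo(λy. y, ∅) :: 6]; E=∅; C=[AP :: (let y = -4 in y) :: PRIM2(mul) :: (λy. ((if0 (y * 1) then y else y) + y)) :: AP]; D=∅⟩
t=6: ⟨S=∅; E={y↦6}; C=[y]; D=[(∅, ∅, [(let y = -4 in y) :: PRIM2(mul) :: (λy. ((if0 (y * 1) then y else y) + y)) :: AP])]⟩
t=7: ⟨S=[6]; E={y↦6}; C=∅; D=[(∅, ∅, [(let y = -4 in y) :: PRIM2(mul) :: (λy. ((if0 (y * 1) then y else y) + y)) :: AP])]⟩
t=8: ⟨S=[6]; E=∅; C=[(let y = -4 in y) :: PRIM2(mul) :: (λy. ((if0 (y * 1) then y else y) + y)) :: AP]; D=∅⟩
t=9: ⟨S=[6]; E=∅; C=[-4 :: (λy. y) :: AP :: PRIM2(mul) :: (λy. ((if0 (y * 1) then y else y) + y)) :: AP]; D=∅⟩
t=10: ⟨S=[-4 :: 6]; E=∅; C=[(λy. y) :: AP :: PRIM2(mul) :: (λy. ((if0 (y * 1) then y else y) + y)) :: AP]; D=∅⟩
t=11: ⟨S=[clo(λy. y, ∅) :: -4 :: 6]; E=∅; C=[AP :: PRIM2(mul) :: (λy. ((if0 (y * 1) then y else y) + y)) :: AP]; D=∅⟩
t=12: ⟨S=∅; E={y↦-4}; C=[y]; D=[([6], ∅, [PRIM2(mul) :: (λy. ((if0 (y * 1) then y else y) + y)) :: AP])]⟩
t=13: ⟨S=[-4]; E={y↦-4}; C=∅; D=[([6], ∅, [PRIM2(mul) :: (λy. ((if0 (y * 1) then y else y) + y)) :: AP])]⟩
t=14: ⟨S=[-4 :: 6]; E=∅; C=[PRIM2(mul) :: (λy. ((if0 (y * 1) then y else y) + y)) :: AP]; D=∅⟩
t=15: ⟨S=[-24]; E=∅; C=[(λy. ((if0 (y * 1) then y else y) + y)) :: AP]; D=∅⟩
t=16: ⟨S=[clo(λy. ((if0 (y * 1) then y else y) + y), ∅) :: -24]; E=∅; C=[AP]; D=∅⟩
t=17: ⟨S=∅; E={y↦-24}; C=[((if0 (y * 1) then y else y) + y)]; D=[(∅, ∅, ∅)]⟩
t=18: ⟨S=∅; E={y↦-24}; C=[(if0 (y * 1) then y else y) :: y :: PRIM2(add)]; D=[(∅, ∅, ∅)]⟩
t=19: ⟨S=∅; E={y↦-24}; C=[(y * 1) :: SEL :: y :: PRIM2(add)]; D=[(∅, ∅, ∅)]⟩
t=20: ⟨S=∅; E={y↦-24}; C=[y :: 1 :: PRIM2(mul) :: SEL :: y :: PRIM2(add)]; D=[(∅, ∅, ∅)]⟩
t=21: ⟨S=[-24]; E={y↦-24}; C=[1 :: PRIM2(mul) :: SEL :: y :: PRIM2(add)]; D=[(∅, ∅, ∅)]⟩
t=22: ⟨S=[1 :: -24]; E={y↦-24}; C=[PRIM2(mul) :: SEL :: y :: PRIM2(add)]; D=[(∅, ∅, ∅)]⟩
t=23: ⟨S=[-24]; E={y↦-24}; C=[SEL :: y :: PRIM2(add)]; D=[(∅, ∅, ∅)]⟩
t=24: ⟨S=∅; E={y↦-24}; C=[y :: y :: PRIM2(add)]; D=[(∅, ∅, ∅)]⟩
t=25: ⟨S=[-24]; E={y↦-24}; C=[y :: PRIM2(add)]; D=[(∅, ∅, ∅)]⟩
t=26: ⟨S=[-24 :: -24]; E={y↦-24}; C=[PRIM2(add)]; D=[(∅, ∅, ∅)]⟩
t=27: ⟨S=[-48]; E={y↦-24}; C=∅; D=[(∅, ∅, ∅)]⟩
t=28: ⟨S=[-48]; E=∅; C=∅; D=∅⟩
→ final value -48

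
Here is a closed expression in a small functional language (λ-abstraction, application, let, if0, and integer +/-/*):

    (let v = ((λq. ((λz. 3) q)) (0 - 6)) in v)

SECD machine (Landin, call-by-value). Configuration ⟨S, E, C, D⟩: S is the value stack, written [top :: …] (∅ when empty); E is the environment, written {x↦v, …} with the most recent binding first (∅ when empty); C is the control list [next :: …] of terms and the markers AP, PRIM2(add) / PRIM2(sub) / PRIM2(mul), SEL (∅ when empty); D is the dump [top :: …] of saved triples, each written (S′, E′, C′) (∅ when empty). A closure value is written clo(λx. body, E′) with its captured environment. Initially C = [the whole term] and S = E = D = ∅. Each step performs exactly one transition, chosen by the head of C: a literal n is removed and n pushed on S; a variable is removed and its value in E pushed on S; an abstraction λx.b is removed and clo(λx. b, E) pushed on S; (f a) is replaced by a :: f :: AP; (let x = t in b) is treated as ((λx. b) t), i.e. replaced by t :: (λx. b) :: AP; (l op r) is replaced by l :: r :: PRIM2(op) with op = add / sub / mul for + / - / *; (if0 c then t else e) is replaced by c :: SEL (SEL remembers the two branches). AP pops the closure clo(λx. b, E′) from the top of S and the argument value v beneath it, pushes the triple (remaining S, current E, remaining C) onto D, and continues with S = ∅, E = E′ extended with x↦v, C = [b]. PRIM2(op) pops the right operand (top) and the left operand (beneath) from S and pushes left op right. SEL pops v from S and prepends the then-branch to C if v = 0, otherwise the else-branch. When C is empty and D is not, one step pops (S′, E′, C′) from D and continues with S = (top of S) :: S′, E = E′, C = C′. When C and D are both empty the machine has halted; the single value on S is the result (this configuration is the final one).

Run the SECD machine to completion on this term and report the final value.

Answer: 3

Execution trace:
0. [S=∅ | E=∅ | C=[(let v = ((λq. ((λz. 3) q)) (0 - 6)) in v)] | D=∅]
1. [S=∅ | E=∅ | C=[((λq. ((λz. 3) q)) (0 - 6)) :: (λv. v) :: AP] | D=∅]
2. [S=∅ | E=∅ | C=[(0 - 6) :: (λq. ((λz. 3) q)) :: AP :: (λv. v) :: AP] | D=∅]
3. [S=∅ | E=∅ | C=[0 :: 6 :: PRIM2(sub) :: (λq. ((λz. 3) q)) :: AP :: (λv. v) :: AP] | D=∅]
4. [S=[0] | E=∅ | C=[6 :: PRIM2(sub) :: (λq. ((λz. 3) q)) :: AP :: (λv. v) :: AP] | D=∅]
5. [S=[6 :: 0] | E=∅ | C=[PRIM2(sub) :: (λq. ((λz. 3) q)) :: AP :: (λv. v) :: AP] | D=∅]
6. [S=[-6] | E=∅ | C=[(λq. ((λz. 3) q)) :: AP :: (λv. v) :: AP] | D=∅]
7. [S=[clo(λq. ((λz. 3) q), ∅) :: -6] | E=∅ | C=[AP :: (λv. v) :: AP] | D=∅]
8. [S=∅ | E={q↦-6} | C=[((λz. 3) q)] | D=[(∅, ∅, [(λv. v) :: AP])]]
9. [S=∅ | E={q↦-6} | C=[q :: (λz. 3) :: AP] | D=[(∅, ∅, [(λv. v) :: AP])]]
10. [S=[-6] | E={q↦-6} | C=[(λz. 3) :: AP] | D=[(∅, ∅, [(λv. v) :: AP])]]
11. [S=[clo(λz. 3, {q↦-6}) :: -6] | E={q↦-6} | C=[AP] | D=[(∅, ∅, [(λv. v) :: AP])]]
12. [S=∅ | E={z↦-6, q↦-6} | C=[3] | D=[(∅, {q↦-6}, ∅) :: (∅, ∅, [(λv. v) :: AP])]]
13. [S=[3] | E={z↦-6, q↦-6} | C=∅ | D=[(∅, {q↦-6}, ∅) :: (∅, ∅, [(λv. v) :: AP])]]
14. [S=[3] | E={q↦-6} | C=∅ | D=[(∅, ∅, [(λv. v) :: AP])]]
15. [S=[3] | E=∅ | C=[(λv. v) :: AP] | D=∅]
16. [S=[clo(λv. v, ∅) :: 3] | E=∅ | C=[AP] | D=∅]
17. [S=∅ | E={v↦3} | C=[v] | D=[(∅, ∅, ∅)]]
18. [S=[3] | E={v↦3} | C=∅ | D=[(∅, ∅, ∅)]]
19. [S=[3] | E=∅ | C=∅ | D=∅]
→ final value 3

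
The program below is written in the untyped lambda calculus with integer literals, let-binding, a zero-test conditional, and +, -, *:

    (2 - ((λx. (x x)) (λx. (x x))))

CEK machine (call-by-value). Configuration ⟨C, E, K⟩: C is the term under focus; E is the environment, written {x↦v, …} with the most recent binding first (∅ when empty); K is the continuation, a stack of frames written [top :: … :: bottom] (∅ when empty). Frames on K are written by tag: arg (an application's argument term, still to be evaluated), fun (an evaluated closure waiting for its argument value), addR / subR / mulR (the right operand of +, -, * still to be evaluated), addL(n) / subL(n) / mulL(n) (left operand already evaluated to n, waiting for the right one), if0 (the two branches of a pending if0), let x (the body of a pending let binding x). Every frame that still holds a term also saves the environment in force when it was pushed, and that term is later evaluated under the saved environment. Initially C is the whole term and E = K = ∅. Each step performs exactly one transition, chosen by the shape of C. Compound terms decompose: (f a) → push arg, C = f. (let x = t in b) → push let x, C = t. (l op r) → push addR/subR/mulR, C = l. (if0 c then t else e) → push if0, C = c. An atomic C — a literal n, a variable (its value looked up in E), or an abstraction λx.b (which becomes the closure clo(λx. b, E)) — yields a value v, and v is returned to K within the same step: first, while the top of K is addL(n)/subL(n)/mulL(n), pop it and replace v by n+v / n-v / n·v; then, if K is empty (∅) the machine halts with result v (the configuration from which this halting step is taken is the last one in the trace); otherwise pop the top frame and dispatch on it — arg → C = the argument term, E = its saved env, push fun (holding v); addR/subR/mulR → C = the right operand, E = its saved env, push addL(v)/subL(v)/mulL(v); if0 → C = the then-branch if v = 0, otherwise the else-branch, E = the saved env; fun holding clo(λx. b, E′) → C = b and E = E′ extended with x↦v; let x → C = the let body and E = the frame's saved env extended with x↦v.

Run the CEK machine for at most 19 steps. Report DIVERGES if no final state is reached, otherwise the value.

step 0: [C=(2 - ((λx. (x x)) (λx. (x x)))) | E=∅ | K=∅]
step 1: [C=2 | E=∅ | K=[subR]]
step 2: [C=((λx. (x x)) (λx. (x x))) | E=∅ | K=[subL(2)]]
step 3: [C=(λx. (x x)) | E=∅ | K=[arg :: subL(2)]]
step 4: [C=(λx. (x x)) | E=∅ | K=[fun :: subL(2)]]
step 5: [C=(x x) | E={x↦clo(λx. (x x), ∅)} | K=[subL(2)]]
step 6: [C=x | E={x↦clo(λx. (x x), ∅)} | K=[arg :: subL(2)]]
step 7: [C=x | E={x↦clo(λx. (x x), ∅)} | K=[fun :: subL(2)]]
… configuration repeats with period 3 (steps 5–7 recur indefinitely) …

Answer: DIVERGES (no final state within 19 steps)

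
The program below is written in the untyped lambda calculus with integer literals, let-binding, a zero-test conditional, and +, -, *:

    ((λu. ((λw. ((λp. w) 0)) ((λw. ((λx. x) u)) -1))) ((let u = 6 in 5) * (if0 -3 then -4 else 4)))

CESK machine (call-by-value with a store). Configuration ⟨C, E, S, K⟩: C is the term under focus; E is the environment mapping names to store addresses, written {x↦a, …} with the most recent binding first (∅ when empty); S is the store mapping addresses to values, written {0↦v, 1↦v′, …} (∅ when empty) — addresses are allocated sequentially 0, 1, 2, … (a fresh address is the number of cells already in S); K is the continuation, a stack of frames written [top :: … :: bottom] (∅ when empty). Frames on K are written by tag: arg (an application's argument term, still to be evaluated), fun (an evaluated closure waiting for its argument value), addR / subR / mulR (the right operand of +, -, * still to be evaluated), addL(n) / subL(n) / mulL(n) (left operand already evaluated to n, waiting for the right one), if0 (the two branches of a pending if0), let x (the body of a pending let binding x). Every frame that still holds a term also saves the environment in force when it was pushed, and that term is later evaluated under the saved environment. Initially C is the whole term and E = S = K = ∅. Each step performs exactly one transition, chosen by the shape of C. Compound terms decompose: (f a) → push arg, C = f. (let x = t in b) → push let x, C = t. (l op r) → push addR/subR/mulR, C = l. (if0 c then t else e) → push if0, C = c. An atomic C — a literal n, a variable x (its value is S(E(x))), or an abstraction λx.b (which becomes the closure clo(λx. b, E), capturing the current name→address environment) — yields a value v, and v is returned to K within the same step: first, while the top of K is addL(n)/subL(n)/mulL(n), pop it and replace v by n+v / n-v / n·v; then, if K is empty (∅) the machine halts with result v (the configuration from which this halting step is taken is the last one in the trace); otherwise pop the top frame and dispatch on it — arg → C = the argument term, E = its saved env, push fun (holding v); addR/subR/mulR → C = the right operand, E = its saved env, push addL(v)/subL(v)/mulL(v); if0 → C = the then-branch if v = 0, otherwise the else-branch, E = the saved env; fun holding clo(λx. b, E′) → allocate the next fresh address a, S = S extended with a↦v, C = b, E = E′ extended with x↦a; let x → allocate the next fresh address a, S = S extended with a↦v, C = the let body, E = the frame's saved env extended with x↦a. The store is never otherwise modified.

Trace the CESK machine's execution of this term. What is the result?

t=0: <C=((λu. ((λw. ((λp. w) 0)) ((λw. ((λx. x) u)) -1))) ((let u = 6 in 5) * (if0 -3 then -4 else 4))), E=∅, S=∅, K=∅>
t=1: <C=(λu. ((λw. ((λp. w) 0)) ((λw. ((λx. x) u)) -1))), E=∅, S=∅, K=[arg]>
t=2: <C=((let u = 6 in 5) * (if0 -3 then -4 else 4)), E=∅, S=∅, K=[fun]>
t=3: <C=(let u = 6 in 5), E=∅, S=∅, K=[mulR :: fun]>
t=4: <C=6, E=∅, S=∅, K=[let u :: mulR :: fun]>
t=5: <C=5, E={u↦0}, S={0↦6}, K=[mulR :: fun]>
t=6: <C=(if0 -3 then -4 else 4), E=∅, S={0↦6}, K=[mulL(5) :: fun]>
t=7: <C=-3, E=∅, S={0↦6}, K=[if0 :: mulL(5) :: fun]>
t=8: <C=4, E=∅, S={0↦6}, K=[mulL(5) :: fun]>
t=9: <C=((λw. ((λp. w) 0)) ((λw. ((λx. x) u)) -1)), E={u↦1}, S={0↦6, 1↦20}, K=∅>
t=10: <C=(λw. ((λp. w) 0)), E={u↦1}, S={0↦6, 1↦20}, K=[arg]>
t=11: <C=((λw. ((λx. x) u)) -1), E={u↦1}, S={0↦6, 1↦20}, K=[fun]>
t=12: <C=(λw. ((λx. x) u)), E={u↦1}, S={0↦6, 1↦20}, K=[arg :: fun]>
t=13: <C=-1, E={u↦1}, S={0↦6, 1↦20}, K=[fun :: fun]>
t=14: <C=((λx. x) u), E={w↦2, u↦1}, S={0↦6, 1↦20, 2↦-1}, K=[fun]>
t=15: <C=(λx. x), E={w↦2, u↦1}, S={0↦6, 1↦20, 2↦-1}, K=[arg :: fun]>
t=16: <C=u, E={w↦2, u↦1}, S={0↦6, 1↦20, 2↦-1}, K=[fun :: fun]>
t=17: <C=x, E={x↦3, w↦2, u↦1}, S={0↦6, 1↦20, 2↦-1, 3↦20}, K=[fun]>
t=18: <C=((λp. w) 0), E={w↦4, u↦1}, S={0↦6, 1↦20, 2↦-1, 3↦20, 4↦20}, K=∅>
t=19: <C=(λp. w), E={w↦4, u↦1}, S={0↦6, 1↦20, 2↦-1, 3↦20, 4↦20}, K=[arg]>
t=20: <C=0, E={w↦4, u↦1}, S={0↦6, 1↦20, 2↦-1, 3↦20, 4↦20}, K=[fun]>
t=21: <C=w, E={p↦5, w↦4, u↦1}, S={0↦6, 1↦20, 2↦-1, 3↦20, 4↦20, 5↦0}, K=∅>
→ final value 20

Answer: 20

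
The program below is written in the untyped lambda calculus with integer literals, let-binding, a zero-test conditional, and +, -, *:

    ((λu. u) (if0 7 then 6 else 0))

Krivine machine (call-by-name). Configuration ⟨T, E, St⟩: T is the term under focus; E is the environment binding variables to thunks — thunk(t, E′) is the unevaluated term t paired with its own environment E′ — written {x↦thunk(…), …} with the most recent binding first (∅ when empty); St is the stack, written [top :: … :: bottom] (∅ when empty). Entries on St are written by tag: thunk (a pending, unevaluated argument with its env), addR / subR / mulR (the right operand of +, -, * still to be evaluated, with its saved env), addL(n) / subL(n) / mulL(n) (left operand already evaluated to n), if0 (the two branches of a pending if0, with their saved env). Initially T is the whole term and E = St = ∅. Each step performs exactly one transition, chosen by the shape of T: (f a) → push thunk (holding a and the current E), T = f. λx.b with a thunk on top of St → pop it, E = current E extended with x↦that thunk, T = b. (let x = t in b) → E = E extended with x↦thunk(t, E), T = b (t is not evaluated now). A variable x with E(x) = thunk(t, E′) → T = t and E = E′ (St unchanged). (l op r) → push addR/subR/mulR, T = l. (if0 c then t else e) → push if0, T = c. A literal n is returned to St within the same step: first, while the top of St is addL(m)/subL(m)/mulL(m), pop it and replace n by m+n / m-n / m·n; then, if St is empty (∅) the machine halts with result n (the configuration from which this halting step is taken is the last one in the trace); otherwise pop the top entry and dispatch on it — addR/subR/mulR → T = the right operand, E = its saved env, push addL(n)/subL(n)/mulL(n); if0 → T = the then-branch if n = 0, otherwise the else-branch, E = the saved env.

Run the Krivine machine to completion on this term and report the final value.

Answer: 0

Derivation:
t=0: ⟨T=((λu. u) (if0 7 then 6 else 0)); E=∅; St=∅⟩
t=1: ⟨T=(λu. u); E=∅; St=[thunk]⟩
t=2: ⟨T=u; E={u↦thunk((if0 7 then 6 else 0), ∅)}; St=∅⟩
t=3: ⟨T=(if0 7 then 6 else 0); E=∅; St=∅⟩
t=4: ⟨T=7; E=∅; St=[if0]⟩
t=5: ⟨T=0; E=∅; St=∅⟩
→ final value 0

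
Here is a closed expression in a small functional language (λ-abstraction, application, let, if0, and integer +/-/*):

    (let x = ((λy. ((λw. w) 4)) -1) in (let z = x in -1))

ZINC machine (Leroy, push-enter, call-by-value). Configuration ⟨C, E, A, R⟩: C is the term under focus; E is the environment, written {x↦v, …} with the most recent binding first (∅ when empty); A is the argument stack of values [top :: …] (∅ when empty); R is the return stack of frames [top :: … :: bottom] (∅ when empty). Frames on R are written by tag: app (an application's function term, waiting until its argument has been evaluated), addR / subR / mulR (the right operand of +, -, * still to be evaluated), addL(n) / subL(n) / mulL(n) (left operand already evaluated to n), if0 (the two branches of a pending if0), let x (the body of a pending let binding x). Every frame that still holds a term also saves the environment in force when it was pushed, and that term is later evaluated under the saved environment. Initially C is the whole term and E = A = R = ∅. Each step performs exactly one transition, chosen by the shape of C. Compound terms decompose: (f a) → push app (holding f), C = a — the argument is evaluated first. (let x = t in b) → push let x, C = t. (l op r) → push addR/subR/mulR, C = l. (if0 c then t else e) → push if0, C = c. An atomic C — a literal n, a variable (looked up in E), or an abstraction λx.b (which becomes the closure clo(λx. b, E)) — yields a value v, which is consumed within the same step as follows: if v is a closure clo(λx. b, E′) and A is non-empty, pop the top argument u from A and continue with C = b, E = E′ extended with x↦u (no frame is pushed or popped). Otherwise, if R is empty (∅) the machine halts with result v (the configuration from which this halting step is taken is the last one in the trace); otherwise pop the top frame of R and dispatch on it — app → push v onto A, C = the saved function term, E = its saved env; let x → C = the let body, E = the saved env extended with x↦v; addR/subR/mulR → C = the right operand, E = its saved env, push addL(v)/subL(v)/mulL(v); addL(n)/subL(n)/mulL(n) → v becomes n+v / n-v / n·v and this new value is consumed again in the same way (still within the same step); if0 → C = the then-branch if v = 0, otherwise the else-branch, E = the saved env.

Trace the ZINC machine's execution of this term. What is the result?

t=0: [C=(let x = ((λy. ((λw. w) 4)) -1) in (let z = x in -1)) | E=∅ | A=∅ | R=∅]
t=1: [C=((λy. ((λw. w) 4)) -1) | E=∅ | A=∅ | R=[let x]]
t=2: [C=-1 | E=∅ | A=∅ | R=[app :: let x]]
t=3: [C=(λy. ((λw. w) 4)) | E=∅ | A=[-1] | R=[let x]]
t=4: [C=((λw. w) 4) | E={y↦-1} | A=∅ | R=[let x]]
t=5: [C=4 | E={y↦-1} | A=∅ | R=[app :: let x]]
t=6: [C=(λw. w) | E={y↦-1} | A=[4] | R=[let x]]
t=7: [C=w | E={w↦4, y↦-1} | A=∅ | R=[let x]]
t=8: [C=(let z = x in -1) | E={x↦4} | A=∅ | R=∅]
t=9: [C=x | E={x↦4} | A=∅ | R=[let z]]
t=10: [C=-1 | E={z↦4, x↦4} | A=∅ | R=∅]
→ final value -1

Answer: -1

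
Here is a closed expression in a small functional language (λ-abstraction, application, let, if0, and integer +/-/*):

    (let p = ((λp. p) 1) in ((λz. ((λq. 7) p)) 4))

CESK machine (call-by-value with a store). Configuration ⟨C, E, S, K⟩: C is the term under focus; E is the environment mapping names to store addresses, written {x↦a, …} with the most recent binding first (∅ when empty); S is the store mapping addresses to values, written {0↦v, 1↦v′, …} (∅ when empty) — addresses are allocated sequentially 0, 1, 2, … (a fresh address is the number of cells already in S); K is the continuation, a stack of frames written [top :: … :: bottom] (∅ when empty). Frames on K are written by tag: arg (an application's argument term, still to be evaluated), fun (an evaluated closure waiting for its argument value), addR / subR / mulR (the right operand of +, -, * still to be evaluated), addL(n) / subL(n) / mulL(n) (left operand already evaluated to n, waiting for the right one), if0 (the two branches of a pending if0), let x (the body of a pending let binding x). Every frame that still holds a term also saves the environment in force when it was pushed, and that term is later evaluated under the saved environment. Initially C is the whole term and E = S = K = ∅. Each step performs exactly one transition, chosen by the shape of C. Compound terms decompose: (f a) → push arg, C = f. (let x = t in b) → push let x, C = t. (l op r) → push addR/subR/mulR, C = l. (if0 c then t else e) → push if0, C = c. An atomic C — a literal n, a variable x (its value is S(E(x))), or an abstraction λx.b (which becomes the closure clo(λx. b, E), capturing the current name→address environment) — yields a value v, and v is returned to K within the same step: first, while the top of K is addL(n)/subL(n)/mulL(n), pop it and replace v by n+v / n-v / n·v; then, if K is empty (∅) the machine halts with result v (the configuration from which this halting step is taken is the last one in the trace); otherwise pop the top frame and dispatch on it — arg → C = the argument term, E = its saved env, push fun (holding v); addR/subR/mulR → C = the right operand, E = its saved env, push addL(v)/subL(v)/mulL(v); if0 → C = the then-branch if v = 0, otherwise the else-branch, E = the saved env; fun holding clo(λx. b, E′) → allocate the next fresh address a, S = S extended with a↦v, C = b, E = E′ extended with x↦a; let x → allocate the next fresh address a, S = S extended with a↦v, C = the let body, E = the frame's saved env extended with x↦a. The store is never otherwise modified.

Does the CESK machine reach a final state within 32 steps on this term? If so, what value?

Answer: 7

Machine steps:
0. [C=(let p = ((λp. p) 1) in ((λz. ((λq. 7) p)) 4)) | E=∅ | S=∅ | K=∅]
1. [C=((λp. p) 1) | E=∅ | S=∅ | K=[let p]]
2. [C=(λp. p) | E=∅ | S=∅ | K=[arg :: let p]]
3. [C=1 | E=∅ | S=∅ | K=[fun :: let p]]
4. [C=p | E={p↦0} | S={0↦1} | K=[let p]]
5. [C=((λz. ((λq. 7) p)) 4) | E={p↦1} | S={0↦1, 1↦1} | K=∅]
6. [C=(λz. ((λq. 7) p)) | E={p↦1} | S={0↦1, 1↦1} | K=[arg]]
7. [C=4 | E={p↦1} | S={0↦1, 1↦1} | K=[fun]]
8. [C=((λq. 7) p) | E={z↦2, p↦1} | S={0↦1, 1↦1, 2↦4} | K=∅]
9. [C=(λq. 7) | E={z↦2, p↦1} | S={0↦1, 1↦1, 2↦4} | K=[arg]]
10. [C=p | E={z↦2, p↦1} | S={0↦1, 1↦1, 2↦4} | K=[fun]]
11. [C=7 | E={q↦3, z↦2, p↦1} | S={0↦1, 1↦1, 2↦4, 3↦1} | K=∅]
→ final value 7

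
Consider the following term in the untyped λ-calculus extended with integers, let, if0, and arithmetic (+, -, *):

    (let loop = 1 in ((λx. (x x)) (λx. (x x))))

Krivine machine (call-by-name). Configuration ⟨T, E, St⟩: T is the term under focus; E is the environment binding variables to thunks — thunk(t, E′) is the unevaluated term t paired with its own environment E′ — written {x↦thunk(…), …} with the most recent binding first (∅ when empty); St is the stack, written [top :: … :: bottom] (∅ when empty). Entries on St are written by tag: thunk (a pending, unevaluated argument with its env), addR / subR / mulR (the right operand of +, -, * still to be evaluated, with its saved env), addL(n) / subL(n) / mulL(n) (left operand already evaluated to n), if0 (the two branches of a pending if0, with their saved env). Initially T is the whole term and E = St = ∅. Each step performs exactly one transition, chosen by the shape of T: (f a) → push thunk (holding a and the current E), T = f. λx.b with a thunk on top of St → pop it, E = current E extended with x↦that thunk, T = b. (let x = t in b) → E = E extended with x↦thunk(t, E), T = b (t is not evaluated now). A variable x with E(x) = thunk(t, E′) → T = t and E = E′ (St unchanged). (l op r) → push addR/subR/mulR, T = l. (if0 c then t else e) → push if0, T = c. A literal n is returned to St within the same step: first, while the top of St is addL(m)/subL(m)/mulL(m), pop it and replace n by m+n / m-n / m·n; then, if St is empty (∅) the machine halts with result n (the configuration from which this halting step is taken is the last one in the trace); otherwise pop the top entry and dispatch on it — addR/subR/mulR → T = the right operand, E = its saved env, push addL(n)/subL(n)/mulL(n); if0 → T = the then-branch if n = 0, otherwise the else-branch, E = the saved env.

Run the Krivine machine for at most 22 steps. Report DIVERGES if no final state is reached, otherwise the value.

Answer: DIVERGES (no final state within 22 steps)

Machine steps:
[0] [T=(let loop = 1 in ((λx. (x x)) (λx. (x x)))) | E=∅ | St=∅]
[1] [T=((λx. (x x)) (λx. (x x))) | E={loop↦thunk(1, ∅)} | St=∅]
[2] [T=(λx. (x x)) | E={loop↦thunk(1, ∅)} | St=[thunk]]
[3] [T=(x x) | E={x↦thunk((λx. (x x)), {loop↦thunk(1, ∅)}), loop↦thunk(1, ∅)} | St=∅]
[4] [T=x | E={x↦thunk((λx. (x x)), {loop↦thunk(1, ∅)}), loop↦thunk(1, ∅)} | St=[thunk]]
[5] [T=(λx. (x x)) | E={loop↦thunk(1, ∅)} | St=[thunk]]
[6] [T=(x x) | E={x↦thunk(x, {x↦thunk((λx. (x x)), {loop↦thunk(1, ∅)}), loop↦thunk(1, ∅)}), loop↦thunk(1, ∅)} | St=∅]
[7] [T=x | E={x↦thunk(x, {x↦thunk((λx. (x x)), {loop↦thunk(1, ∅)}), loop↦thunk(1, ∅)}), loop↦thunk(1, ∅)} | St=[thunk]]
[8] [T=x | E={x↦thunk((λx. (x x)), {loop↦thunk(1, ∅)}), loop↦thunk(1, ∅)} | St=[thunk]]
[9] [T=(λx. (x x)) | E={loop↦thunk(1, ∅)} | St=[thunk]]
[10] [T=(x x) | E={x↦thunk(x, {x↦thunk(x, {x↦thunk((λx. (x x)), {loop↦thunk(1, ∅)}), loop↦thunk(1, ∅)}), loop↦thunk(1, ∅)}), loop↦thunk(1, ∅)} | St=∅]
[11] [T=x | E={x↦thunk(x, {x↦thunk(x, {x↦thunk((λx. (x x)), {loop↦thunk(1, ∅)}), loop↦thunk(1, ∅)}), loop↦thunk(1, ∅)}), loop↦thunk(1, ∅)} | St=[thunk]]
[12] [T=x | E={x↦thunk(x, {x↦thunk((λx. (x x)), {loop↦thunk(1, ∅)}), loop↦thunk(1, ∅)}), loop↦thunk(1, ∅)} | St=[thunk]]
[13] [T=x | E={x↦thunk((λx. (x x)), {loop↦thunk(1, ∅)}), loop↦thunk(1, ∅)} | St=[thunk]]
[14] [T=(λx. (x x)) | E={loop↦thunk(1, ∅)} | St=[thunk]]
[15] [T=(x x) | E={x↦thunk(x, {x↦thunk(x, {x↦thunk(x, {x↦thunk((λx. (x x)), {loop↦thunk(1, ∅)}), loop↦thunk(1, ∅)}), loop↦thunk(1, ∅)}), loop↦thunk(1, ∅)}), loop↦thunk(1, ∅)} | St=∅]
[16] [T=x | E={x↦thunk(x, {x↦thunk(x, {x↦thunk(x, {x↦thunk((λx. (x x)), {loop↦thunk(1, ∅)}), loop↦thunk(1, ∅)}), loop↦thunk(1, ∅)}), loop↦thunk(1, ∅)}), loop↦thunk(1, ∅)} | St=[thunk]]
[17] [T=x | E={x↦thunk(x, {x↦thunk(x, {x↦thunk((λx. (x x)), {loop↦thunk(1, ∅)}), loop↦thunk(1, ∅)}), loop↦thunk(1, ∅)}), loop↦thunk(1, ∅)} | St=[thunk]]
[18] [T=x | E={x↦thunk(x, {x↦thunk((λx. (x x)), {loop↦thunk(1, ∅)}), loop↦thunk(1, ∅)}), loop↦thunk(1, ∅)} | St=[thunk]]
[19] [T=x | E={x↦thunk((λx. (x x)), {loop↦thunk(1, ∅)}), loop↦thunk(1, ∅)} | St=[thunk]]
[20] [T=(λx. (x x)) | E={loop↦thunk(1, ∅)} | St=[thunk]]
[21] [T=(x x) | E={x↦thunk(x, {x↦thunk(x, {x↦thunk(x, {x↦thunk(x, {x↦thunk((λx. (x x)), {loop↦thunk(1, ∅)}), loop↦thunk(1, ∅)}), loop↦thunk(1, ∅)}), loop↦thunk(1, ∅)}), loop↦thunk(1, ∅)}), loop↦thunk(1, ∅)} | St=∅]
[22] [T=x | E={x↦thunk(x, {x↦thunk(x, {x↦thunk(x, {x↦thunk(x, {x↦thunk((λx. (x x)), {loop↦thunk(1, ∅)}), loop↦thunk(1, ∅)}), loop↦thunk(1, ∅)}), loop↦thunk(1, ∅)}), loop↦thunk(1, ∅)}), loop↦thunk(1, ∅)} | St=[thunk]]
→ 22 transitions taken and the configuration is still not final: no result within 22 steps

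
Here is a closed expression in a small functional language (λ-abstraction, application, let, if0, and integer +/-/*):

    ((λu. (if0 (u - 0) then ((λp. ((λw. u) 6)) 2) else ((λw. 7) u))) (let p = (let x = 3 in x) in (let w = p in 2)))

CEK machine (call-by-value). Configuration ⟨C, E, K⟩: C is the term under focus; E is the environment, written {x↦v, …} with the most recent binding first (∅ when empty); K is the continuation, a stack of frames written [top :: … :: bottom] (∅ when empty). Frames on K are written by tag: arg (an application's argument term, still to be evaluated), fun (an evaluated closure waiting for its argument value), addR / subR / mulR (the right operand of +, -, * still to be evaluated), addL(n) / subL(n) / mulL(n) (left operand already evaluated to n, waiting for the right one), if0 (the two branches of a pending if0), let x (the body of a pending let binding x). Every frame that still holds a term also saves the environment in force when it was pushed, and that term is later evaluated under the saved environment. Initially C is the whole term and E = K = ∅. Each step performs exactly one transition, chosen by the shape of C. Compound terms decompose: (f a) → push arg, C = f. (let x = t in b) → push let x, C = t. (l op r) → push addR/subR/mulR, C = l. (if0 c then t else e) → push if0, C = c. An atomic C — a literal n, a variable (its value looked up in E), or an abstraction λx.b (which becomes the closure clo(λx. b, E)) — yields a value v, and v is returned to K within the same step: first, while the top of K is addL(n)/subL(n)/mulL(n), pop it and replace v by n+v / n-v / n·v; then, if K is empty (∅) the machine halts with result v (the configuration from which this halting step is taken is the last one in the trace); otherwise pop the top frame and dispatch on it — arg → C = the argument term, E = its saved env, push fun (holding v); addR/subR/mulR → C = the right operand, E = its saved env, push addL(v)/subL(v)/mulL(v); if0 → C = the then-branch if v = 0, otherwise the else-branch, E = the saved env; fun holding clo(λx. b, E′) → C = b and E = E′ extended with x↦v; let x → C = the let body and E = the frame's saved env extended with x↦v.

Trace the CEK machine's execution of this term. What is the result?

Answer: 7

Execution trace:
0. ⟨C=((λu. (if0 (u - 0) then ((λp. ((λw. u) 6)) 2) else ((λw. 7) u))) (let p = (let x = 3 in x) in (let w = p in 2))); E=∅; K=∅⟩
1. ⟨C=(λu. (if0 (u - 0) then ((λp. ((λw. u) 6)) 2) else ((λw. 7) u))); E=∅; K=[arg]⟩
2. ⟨C=(let p = (let x = 3 in x) in (let w = p in 2)); E=∅; K=[fun]⟩
3. ⟨C=(let x = 3 in x); E=∅; K=[let p :: fun]⟩
4. ⟨C=3; E=∅; K=[let x :: let p :: fun]⟩
5. ⟨C=x; E={x↦3}; K=[let p :: fun]⟩
6. ⟨C=(let w = p in 2); E={p↦3}; K=[fun]⟩
7. ⟨C=p; E={p↦3}; K=[let w :: fun]⟩
8. ⟨C=2; E={w↦3, p↦3}; K=[fun]⟩
9. ⟨C=(if0 (u - 0) then ((λp. ((λw. u) 6)) 2) else ((λw. 7) u)); E={u↦2}; K=∅⟩
10. ⟨C=(u - 0); E={u↦2}; K=[if0]⟩
11. ⟨C=u; E={u↦2}; K=[subR :: if0]⟩
12. ⟨C=0; E={u↦2}; K=[subL(2) :: if0]⟩
13. ⟨C=((λw. 7) u); E={u↦2}; K=∅⟩
14. ⟨C=(λw. 7); E={u↦2}; K=[arg]⟩
15. ⟨C=u; E={u↦2}; K=[fun]⟩
16. ⟨C=7; E={w↦2, u↦2}; K=∅⟩
→ final value 7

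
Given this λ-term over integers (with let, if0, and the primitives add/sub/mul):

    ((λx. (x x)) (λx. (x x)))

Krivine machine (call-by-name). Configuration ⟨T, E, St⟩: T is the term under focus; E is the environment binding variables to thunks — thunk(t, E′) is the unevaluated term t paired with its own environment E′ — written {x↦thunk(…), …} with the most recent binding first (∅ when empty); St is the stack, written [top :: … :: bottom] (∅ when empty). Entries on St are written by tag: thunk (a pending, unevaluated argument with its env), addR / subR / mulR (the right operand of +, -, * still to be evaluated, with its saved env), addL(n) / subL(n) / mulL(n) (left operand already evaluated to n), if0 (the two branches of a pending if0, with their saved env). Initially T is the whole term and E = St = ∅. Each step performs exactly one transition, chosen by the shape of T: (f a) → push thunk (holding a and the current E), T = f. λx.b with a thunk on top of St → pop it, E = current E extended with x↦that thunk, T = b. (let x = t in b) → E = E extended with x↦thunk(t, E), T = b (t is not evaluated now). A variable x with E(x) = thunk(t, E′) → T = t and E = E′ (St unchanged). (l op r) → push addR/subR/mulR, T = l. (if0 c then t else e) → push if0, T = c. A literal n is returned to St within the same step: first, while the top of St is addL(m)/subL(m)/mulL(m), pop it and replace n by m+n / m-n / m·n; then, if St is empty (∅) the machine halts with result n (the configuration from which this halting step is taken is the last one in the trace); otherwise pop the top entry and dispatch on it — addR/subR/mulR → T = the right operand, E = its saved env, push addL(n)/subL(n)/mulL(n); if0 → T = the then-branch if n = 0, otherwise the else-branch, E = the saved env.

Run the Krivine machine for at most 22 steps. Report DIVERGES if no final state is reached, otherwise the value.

Answer: DIVERGES (no final state within 22 steps)

Execution trace:
0. ⟨T=((λx. (x x)) (λx. (x x))); E=∅; St=∅⟩
1. ⟨T=(λx. (x x)); E=∅; St=[thunk]⟩
2. ⟨T=(x x); E={x↦thunk((λx. (x x)), ∅)}; St=∅⟩
3. ⟨T=x; E={x↦thunk((λx. (x x)), ∅)}; St=[thunk]⟩
4. ⟨T=(λx. (x x)); E=∅; St=[thunk]⟩
5. ⟨T=(x x); E={x↦thunk(x, {x↦thunk((λx. (x x)), ∅)})}; St=∅⟩
6. ⟨T=x; E={x↦thunk(x, {x↦thunk((λx. (x x)), ∅)})}; St=[thunk]⟩
7. ⟨T=x; E={x↦thunk((λx. (x x)), ∅)}; St=[thunk]⟩
8. ⟨T=(λx. (x x)); E=∅; St=[thunk]⟩
9. ⟨T=(x x); E={x↦thunk(x, {x↦thunk(x, {x↦thunk((λx. (x x)), ∅)})})}; St=∅⟩
10. ⟨T=x; E={x↦thunk(x, {x↦thunk(x, {x↦thunk((λx. (x x)), ∅)})})}; St=[thunk]⟩
11. ⟨T=x; E={x↦thunk(x, {x↦thunk((λx. (x x)), ∅)})}; St=[thunk]⟩
12. ⟨T=x; E={x↦thunk((λx. (x x)), ∅)}; St=[thunk]⟩
13. ⟨T=(λx. (x x)); E=∅; St=[thunk]⟩
14. ⟨T=(x x); E={x↦thunk(x, {x↦thunk(x, {x↦thunk(x, {x↦thunk((λx. (x x)), ∅)})})})}; St=∅⟩
15. ⟨T=x; E={x↦thunk(x, {x↦thunk(x, {x↦thunk(x, {x↦thunk((λx. (x x)), ∅)})})})}; St=[thunk]⟩
16. ⟨T=x; E={x↦thunk(x, {x↦thunk(x, {x↦thunk((λx. (x x)), ∅)})})}; St=[thunk]⟩
17. ⟨T=x; E={x↦thunk(x, {x↦thunk((λx. (x x)), ∅)})}; St=[thunk]⟩
18. ⟨T=x; E={x↦thunk((λx. (x x)), ∅)}; St=[thunk]⟩
19. ⟨T=(λx. (x x)); E=∅; St=[thunk]⟩
20. ⟨T=(x x); E={x↦thunk(x, {x↦thunk(x, {x↦thunk(x, {x↦thunk(x, {x↦thunk((λx. (x x)), ∅)})})})})}; St=∅⟩
21. ⟨T=x; E={x↦thunk(x, {x↦thunk(x, {x↦thunk(x, {x↦thunk(x, {x↦thunk((λx. (x x)), ∅)})})})})}; St=[thunk]⟩
22. ⟨T=x; E={x↦thunk(x, {x↦thunk(x, {x↦thunk(x, {x↦thunk((λx. (x x)), ∅)})})})}; St=[thunk]⟩
→ 22 transitions taken and the configuration is still not final: no result within 22 steps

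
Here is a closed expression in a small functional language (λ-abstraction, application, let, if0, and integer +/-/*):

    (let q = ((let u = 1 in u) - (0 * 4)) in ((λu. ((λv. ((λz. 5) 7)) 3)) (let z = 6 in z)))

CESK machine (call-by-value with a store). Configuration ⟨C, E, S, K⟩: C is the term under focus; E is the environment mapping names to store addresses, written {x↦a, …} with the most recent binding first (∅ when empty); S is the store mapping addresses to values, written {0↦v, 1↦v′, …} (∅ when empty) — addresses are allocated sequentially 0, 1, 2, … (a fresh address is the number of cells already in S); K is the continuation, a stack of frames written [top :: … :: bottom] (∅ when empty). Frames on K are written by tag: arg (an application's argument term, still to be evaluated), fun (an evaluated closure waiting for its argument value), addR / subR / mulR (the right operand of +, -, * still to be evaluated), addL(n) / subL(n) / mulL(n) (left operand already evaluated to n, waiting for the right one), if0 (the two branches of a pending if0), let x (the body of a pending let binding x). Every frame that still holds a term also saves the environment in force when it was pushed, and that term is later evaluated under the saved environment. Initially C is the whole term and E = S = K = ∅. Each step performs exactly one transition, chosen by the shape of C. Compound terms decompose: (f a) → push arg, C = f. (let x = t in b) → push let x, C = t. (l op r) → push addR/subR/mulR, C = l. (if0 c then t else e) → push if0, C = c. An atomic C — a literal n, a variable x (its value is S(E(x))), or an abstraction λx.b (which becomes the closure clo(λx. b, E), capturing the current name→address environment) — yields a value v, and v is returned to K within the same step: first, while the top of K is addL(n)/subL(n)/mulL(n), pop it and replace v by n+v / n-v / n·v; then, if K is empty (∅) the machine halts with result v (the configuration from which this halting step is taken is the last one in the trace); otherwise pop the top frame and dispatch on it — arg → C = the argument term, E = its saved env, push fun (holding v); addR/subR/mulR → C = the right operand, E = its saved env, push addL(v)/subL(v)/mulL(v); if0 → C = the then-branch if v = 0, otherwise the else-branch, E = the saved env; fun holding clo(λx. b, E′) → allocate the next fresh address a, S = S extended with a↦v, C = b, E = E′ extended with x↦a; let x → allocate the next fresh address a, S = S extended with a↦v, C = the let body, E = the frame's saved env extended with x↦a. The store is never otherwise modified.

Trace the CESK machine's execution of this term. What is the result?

Answer: 5

Machine steps:
0. ⟨C=(let q = ((let u = 1 in u) - (0 * 4)) in ((λu. ((λv. ((λz. 5) 7)) 3)) (let z = 6 in z))); E=∅; S=∅; K=∅⟩
1. ⟨C=((let u = 1 in u) - (0 * 4)); E=∅; S=∅; K=[let q]⟩
2. ⟨C=(let u = 1 in u); E=∅; S=∅; K=[subR :: let q]⟩
3. ⟨C=1; E=∅; S=∅; K=[let u :: subR :: let q]⟩
4. ⟨C=u; E={u↦0}; S={0↦1}; K=[subR :: let q]⟩
5. ⟨C=(0 * 4); E=∅; S={0↦1}; K=[subL(1) :: let q]⟩
6. ⟨C=0; E=∅; S={0↦1}; K=[mulR :: subL(1) :: let q]⟩
7. ⟨C=4; E=∅; S={0↦1}; K=[mulL(0) :: subL(1) :: let q]⟩
8. ⟨C=((λu. ((λv. ((λz. 5) 7)) 3)) (let z = 6 in z)); E={q↦1}; S={0↦1, 1↦1}; K=∅⟩
9. ⟨C=(λu. ((λv. ((λz. 5) 7)) 3)); E={q↦1}; S={0↦1, 1↦1}; K=[arg]⟩
10. ⟨C=(let z = 6 in z); E={q↦1}; S={0↦1, 1↦1}; K=[fun]⟩
11. ⟨C=6; E={q↦1}; S={0↦1, 1↦1}; K=[let z :: fun]⟩
12. ⟨C=z; E={z↦2, q↦1}; S={0↦1, 1↦1, 2↦6}; K=[fun]⟩
13. ⟨C=((λv. ((λz. 5) 7)) 3); E={u↦3, q↦1}; S={0↦1, 1↦1, 2↦6, 3↦6}; K=∅⟩
14. ⟨C=(λv. ((λz. 5) 7)); E={u↦3, q↦1}; S={0↦1, 1↦1, 2↦6, 3↦6}; K=[arg]⟩
15. ⟨C=3; E={u↦3, q↦1}; S={0↦1, 1↦1, 2↦6, 3↦6}; K=[fun]⟩
16. ⟨C=((λz. 5) 7); E={v↦4, u↦3, q↦1}; S={0↦1, 1↦1, 2↦6, 3↦6, 4↦3}; K=∅⟩
17. ⟨C=(λz. 5); E={v↦4, u↦3, q↦1}; S={0↦1, 1↦1, 2↦6, 3↦6, 4↦3}; K=[arg]⟩
18. ⟨C=7; E={v↦4, u↦3, q↦1}; S={0↦1, 1↦1, 2↦6, 3↦6, 4↦3}; K=[fun]⟩
19. ⟨C=5; E={z↦5, v↦4, u↦3, q↦1}; S={0↦1, 1↦1, 2↦6, 3↦6, 4↦3, 5↦7}; K=∅⟩
→ final value 5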